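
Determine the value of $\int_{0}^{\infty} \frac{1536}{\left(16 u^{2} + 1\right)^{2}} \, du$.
$96 \pi$

Start from the standard arctangent integral
$$J(a) = \int_{0}^{\infty} \frac{6}{a^{2} + u^{2}} \, du = \frac{3 \pi}{a}.$$

Differentiating under the integral sign with respect to $a$,
$$\frac{dJ}{da} = \int_{0}^{\infty} - \frac{12 a}{\left(a^{2} + u^{2}\right)^{2}} \, du = - \frac{3 \pi}{a^{2}},$$
so $\int_{0}^{\infty} \frac{6}{\left(a^{2} + u^{2}\right)^{2}} \, du = \frac{3 \pi}{2 a^{3}}$.

Setting $a = \frac{1}{4}$:
$$I = 96 \pi.$$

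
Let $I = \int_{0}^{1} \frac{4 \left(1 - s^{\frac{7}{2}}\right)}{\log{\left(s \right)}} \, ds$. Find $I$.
$- \log{\left(\frac{6561}{16} \right)}$

Consider the one-parameter family: let $I(a) = \int_{0}^{1} \frac{4 \left(1 - s^{a}\right)}{\log{\left(s \right)}} \, ds$.

Since $\dfrac{\partial}{\partial a}\,s^{a} = s^{a} \ln s$, the $\ln s$ in the denominator cancels and
$$\frac{dI}{da} = \int_{0}^{1} -4 s^{a} \, ds = -4 \left[\frac{s^{a+1}}{a+1}\right]_0^1 = - \frac{4}{a + 1}.$$

Integrating with respect to $a$ gives $I(a) = - 4 \log{\left(a + 1 \right)} + C$.

At $a = 0$ the integrand is identically $0$, so $I(0) = 0$. The closed form gives $0$, hence $C = 0$.

Setting $a = \frac{7}{2}$:
$$I = - \log{\left(\frac{6561}{16} \right)}.$$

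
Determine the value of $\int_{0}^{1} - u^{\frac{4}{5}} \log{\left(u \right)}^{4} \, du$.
$- \frac{25000}{19683}$

Consider the simpler parametrised integral
$$J(a) = \int_{0}^{1} - u^{a} \, du = - \frac{1}{a + 1}.$$

Differentiating under the integral sign brings down a factor of $\ln u$:
$$\frac{dJ}{da} = \int_{0}^{1} - u^{a} \log{\left(u \right)} \, du = \frac{1}{\left(a + 1\right)^{2}}.$$

Repeating $4$ times in total — each differentiation brings down another $\ln u$ — gives
$$\frac{d^{4}J}{da^{4}} = \int_{0}^{1} - u^{a} \log{\left(u \right)}^{4} \, du = - \frac{24}{\left(a + 1\right)^{5}},$$
and the integrand here is exactly the target integrand, so $I = - \frac{24}{\left(a + 1\right)^{5}}$.

Setting $a = \frac{4}{5}$:
$$I = - \frac{25000}{19683}.$$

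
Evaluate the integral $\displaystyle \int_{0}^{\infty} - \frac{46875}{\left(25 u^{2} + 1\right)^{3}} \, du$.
$- \frac{28125 \pi}{16}$

Start from the standard arctangent integral
$$J(a) = \int_{0}^{\infty} - \frac{3}{a^{2} + u^{2}} \, du = - \frac{3 \pi}{2 a}.$$

Differentiating under the integral sign with respect to $a$,
$$\frac{dJ}{da} = \int_{0}^{\infty} \frac{6 a}{\left(a^{2} + u^{2}\right)^{2}} \, du = \frac{3 \pi}{2 a^{2}},$$
so $\int_{0}^{\infty} - \frac{3}{\left(a^{2} + u^{2}\right)^{2}} \, du = - \frac{3 \pi}{4 a^{3}}$.

Repeating — each differentiation of $1/(u^2+a^2)^j$ produces $-2ja/(u^2+a^2)^{j+1}$ — and dividing through by $-2ja$ at each step yields, after $2$ differentiations in total,
$$\int_{0}^{\infty} - \frac{3}{\left(a^{2} + u^{2}\right)^{3}} \, du = - \frac{9 \pi}{16 a^{5}}.$$

Setting $a = \frac{1}{5}$:
$$I = - \frac{28125 \pi}{16}.$$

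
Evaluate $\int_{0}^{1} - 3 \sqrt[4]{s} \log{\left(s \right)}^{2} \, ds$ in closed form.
$- \frac{384}{125}$

Begin with the known integral
$$J(a) = \int_{0}^{1} - 3 s^{a} \, ds = - \frac{3}{a + 1}.$$

Differentiating under the integral sign brings down a factor of $\ln s$:
$$\frac{dJ}{da} = \int_{0}^{1} - 3 s^{a} \log{\left(s \right)} \, ds = \frac{3}{\left(a + 1\right)^{2}}.$$

Repeating twice in total — each differentiation brings down another $\ln s$ — gives
$$\frac{d^{2}J}{da^{2}} = \int_{0}^{1} - 3 s^{a} \log{\left(s \right)}^{2} \, ds = - \frac{6}{\left(a + 1\right)^{3}},$$
and the integrand here is exactly the target integrand, so $I = - \frac{6}{\left(a + 1\right)^{3}}$.

Setting $a = \frac{1}{4}$:
$$I = - \frac{384}{125}.$$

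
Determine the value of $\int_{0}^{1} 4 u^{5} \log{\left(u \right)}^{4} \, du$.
$\frac{1}{81}$

Consider the simpler parametrised integral
$$J(a) = \int_{0}^{1} 4 u^{a} \, du = \frac{4}{a + 1}.$$

Differentiating under the integral sign brings down a factor of $\ln u$:
$$\frac{dJ}{da} = \int_{0}^{1} 4 u^{a} \log{\left(u \right)} \, du = - \frac{4}{\left(a + 1\right)^{2}}.$$

Repeating $4$ times in total — each differentiation brings down another $\ln u$ — gives
$$\frac{d^{4}J}{da^{4}} = \int_{0}^{1} 4 u^{a} \log{\left(u \right)}^{4} \, du = \frac{96}{\left(a + 1\right)^{5}},$$
and the integrand here is exactly the target integrand, so $I = \frac{96}{\left(a + 1\right)^{5}}$.

Setting $a = 5$:
$$I = \frac{1}{81}.$$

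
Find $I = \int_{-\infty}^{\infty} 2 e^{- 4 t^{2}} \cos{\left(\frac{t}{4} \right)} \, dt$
$\frac{\sqrt{\pi}}{e^{\frac{1}{256}}}$

Treat the cosine frequency as a parameter and define $I(b) = \int_{-\infty}^{\infty} 2 e^{- 4 t^{2}} \cos{\left(b t \right)} \, dt$.

Differentiating under the integral sign,
$$I'(b) = \int_{-\infty}^{\infty} - 2 t e^{- 4 t^{2}} \sin{\left(b t \right)} \, dt.$$

Integrate $\int_{-\infty}^{\infty} t \sin(b t)\, e^{- 4 t^{2}}\, dt$ by parts with $u = \sin(b t)$ and $dv = t\, e^{- 4 t^{2}}\, dt$, giving $v = - \frac{e^{- 4 t^{2}}}{8}$. The boundary term vanishes and
$$\int_{-\infty}^{\infty} t \sin(b t)\, e^{- 4 t^{2}}\, dt = \frac{b}{8} \int_{-\infty}^{\infty} \cos(b t)\, e^{- 4 t^{2}}\, dt,$$
so $I'(b) = - \frac{b}{8}\, I(b)$.

This is a separable first-order ODE; solving with the initial condition $I(0) = \int_{-\infty}^{\infty} 2 e^{- 4 t^{2}}\,dt = \sqrt{\pi}$ gives
$$I(b) = \sqrt{\pi} e^{- \frac{b^{2}}{16}}.$$

Setting $b = \frac{1}{4}$:
$$I = \frac{\sqrt{\pi}}{e^{\frac{1}{256}}}.$$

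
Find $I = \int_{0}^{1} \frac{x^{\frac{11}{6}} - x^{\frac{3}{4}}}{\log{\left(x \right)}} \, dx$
$- \log{\left(21 \right)} + \log{\left(34 \right)}$

Consider the one-parameter family: let $I(a) = \int_{0}^{1} \frac{x^{\frac{11}{6}} - x^{a}}{\log{\left(x \right)}} \, dx$.

Since $\dfrac{\partial}{\partial a}\,x^{a} = x^{a} \ln x$, the $\ln x$ in the denominator cancels and
$$\frac{dI}{da} = \int_{0}^{1} -1 x^{a} \, dx = -1 \left[\frac{x^{a+1}}{a+1}\right]_0^1 = - \frac{1}{a + 1}.$$

Integrating with respect to $a$ gives $I(a) = - \log{\left(\frac{6 a}{17} + \frac{6}{17} \right)} + C$.

At $a = \frac{11}{6}$ the integrand is identically $0$, so $I(\frac{11}{6}) = 0$. The closed form gives $0$, hence $C = 0$.

Setting $a = \frac{3}{4}$:
$$I = - \log{\left(21 \right)} + \log{\left(34 \right)}.$$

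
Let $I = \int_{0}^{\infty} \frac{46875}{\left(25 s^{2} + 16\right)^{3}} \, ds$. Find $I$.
$\frac{28125 \pi}{16384}$

Begin with the known result
$$J(a) = \int_{0}^{\infty} \frac{3}{a^{2} + s^{2}} \, ds = \frac{3 \pi}{2 a}.$$

Differentiating under the integral sign with respect to $a$,
$$\frac{dJ}{da} = \int_{0}^{\infty} - \frac{6 a}{\left(a^{2} + s^{2}\right)^{2}} \, ds = - \frac{3 \pi}{2 a^{2}},$$
so $\int_{0}^{\infty} \frac{3}{\left(a^{2} + s^{2}\right)^{2}} \, ds = \frac{3 \pi}{4 a^{3}}$.

Repeating — each differentiation of $1/(s^2+a^2)^j$ produces $-2ja/(s^2+a^2)^{j+1}$ — and dividing through by $-2ja$ at each step yields, after $2$ differentiations in total,
$$\int_{0}^{\infty} \frac{3}{\left(a^{2} + s^{2}\right)^{3}} \, ds = \frac{9 \pi}{16 a^{5}}.$$

Setting $a = \frac{4}{5}$:
$$I = \frac{28125 \pi}{16384}.$$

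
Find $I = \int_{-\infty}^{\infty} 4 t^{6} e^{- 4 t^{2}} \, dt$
$\frac{15 \sqrt{\pi}}{256}$

Begin with the known integral
$$J(a) = \int_{-\infty}^{\infty} 4 e^{- a t^{2}} \, dt = \frac{4 \sqrt{\pi}}{\sqrt{a}}.$$

Differentiating under the integral sign brings down a factor of $(-t^2)$:
$$\frac{dJ}{da} = \int_{-\infty}^{\infty} - 4 t^{2} e^{- a t^{2}} \, dt = - \frac{2 \sqrt{\pi}}{a^{\frac{3}{2}}}.$$

Repeating $3$ times in total — each differentiation brings down another $(-t^2)$ — gives
$$\frac{d^{3}J}{da^{3}} = \int_{-\infty}^{\infty} - 4 t^{6} e^{- a t^{2}} \, dt = - \frac{15 \sqrt{\pi}}{2 a^{\frac{7}{2}}},$$
and the integrand here is $(-1)^{3}$ times the target integrand, so $I = (-1)^{3}\,\frac{d^{3}J}{da^{3}} = \frac{15 \sqrt{\pi}}{2 a^{\frac{7}{2}}}$.

Setting $a = 4$:
$$I = \frac{15 \sqrt{\pi}}{256}.$$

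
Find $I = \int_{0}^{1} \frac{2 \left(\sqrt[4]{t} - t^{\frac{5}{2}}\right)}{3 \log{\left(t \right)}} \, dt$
$- \frac{2 \log{\left(7 \right)}}{3} - \frac{\log{\left(20 \right)}}{3} + \log{\left(5 \right)}$

Introduce a parameter $a$ in the exponent: let $I(a) = \int_{0}^{1} \frac{2 \left(\sqrt[4]{t} - t^{a}\right)}{3 \log{\left(t \right)}} \, dt$.

Since $\dfrac{\partial}{\partial a}\,t^{a} = t^{a} \ln t$, the $\ln t$ in the denominator cancels and
$$\frac{dI}{da} = \int_{0}^{1} - \frac{2}{3} t^{a} \, dt = - \frac{2}{3} \left[\frac{t^{a+1}}{a+1}\right]_0^1 = - \frac{2}{3 a + 3}.$$

Integrating with respect to $a$ gives $I(a) = - \log{\left(\frac{2 \sqrt[3]{10} \left(a + 1\right)^{\frac{2}{3}}}{5} \right)} + C$.

At $a = \frac{1}{4}$ the integrand is identically $0$, so $I(\frac{1}{4}) = 0$. The closed form gives $0$, hence $C = 0$.

Setting $a = \frac{5}{2}$:
$$I = - \frac{2 \log{\left(7 \right)}}{3} - \frac{\log{\left(20 \right)}}{3} + \log{\left(5 \right)}.$$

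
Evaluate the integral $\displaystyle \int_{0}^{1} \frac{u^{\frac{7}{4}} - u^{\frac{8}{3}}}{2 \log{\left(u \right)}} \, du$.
$- \log{\left(2 \right)} + \frac{\log{\left(3 \right)}}{2}$

Consider the one-parameter family: let $I(a) = \int_{0}^{1} \frac{- u^{\frac{8}{3}} + u^{a}}{2 \log{\left(u \right)}} \, du$.

Since $\dfrac{\partial}{\partial a}\,u^{a} = u^{a} \ln u$, the $\ln u$ in the denominator cancels and
$$\frac{dI}{da} = \int_{0}^{1} \frac{1}{2} u^{a} \, du = \frac{1}{2} \left[\frac{u^{a+1}}{a+1}\right]_0^1 = \frac{1}{2 \left(a + 1\right)}.$$

Integrating with respect to $a$ gives $I(a) = \log{\left(\frac{\sqrt{33} \sqrt{a + 1}}{11} \right)} + C$.

At $a = \frac{8}{3}$ the integrand is identically $0$, so $I(\frac{8}{3}) = 0$. The closed form gives $0$, hence $C = 0$.

Setting $a = \frac{7}{4}$:
$$I = - \log{\left(2 \right)} + \frac{\log{\left(3 \right)}}{2}.$$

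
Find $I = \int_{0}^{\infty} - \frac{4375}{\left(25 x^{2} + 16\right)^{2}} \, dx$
$- \frac{875 \pi}{256}$

Start from the standard arctangent integral
$$J(a) = \int_{0}^{\infty} - \frac{7}{a^{2} + x^{2}} \, dx = - \frac{7 \pi}{2 a}.$$

Differentiating under the integral sign with respect to $a$,
$$\frac{dJ}{da} = \int_{0}^{\infty} \frac{14 a}{\left(a^{2} + x^{2}\right)^{2}} \, dx = \frac{7 \pi}{2 a^{2}},$$
so $\int_{0}^{\infty} - \frac{7}{\left(a^{2} + x^{2}\right)^{2}} \, dx = - \frac{7 \pi}{4 a^{3}}$.

Setting $a = \frac{4}{5}$:
$$I = - \frac{875 \pi}{256}.$$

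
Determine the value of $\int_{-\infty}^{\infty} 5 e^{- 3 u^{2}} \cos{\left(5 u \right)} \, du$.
$\frac{5 \sqrt{3} \sqrt{\pi}}{3 e^{\frac{25}{12}}}$

Let $b$ denote the cosine frequency and define $I(b) = \int_{-\infty}^{\infty} 5 e^{- 3 u^{2}} \cos{\left(b u \right)} \, du$.

Differentiating under the integral sign,
$$I'(b) = \int_{-\infty}^{\infty} - 5 u e^{- 3 u^{2}} \sin{\left(b u \right)} \, du.$$

Integrate $\int_{-\infty}^{\infty} u \sin(b u)\, e^{- 3 u^{2}}\, du$ by parts with $w = \sin(b u)$ and $dv = u\, e^{- 3 u^{2}}\, du$, giving $v = - \frac{e^{- 3 u^{2}}}{6}$. The boundary term vanishes and
$$\int_{-\infty}^{\infty} u \sin(b u)\, e^{- 3 u^{2}}\, du = \frac{b}{6} \int_{-\infty}^{\infty} \cos(b u)\, e^{- 3 u^{2}}\, du,$$
so $I'(b) = - \frac{b}{6}\, I(b)$.

This is a separable first-order ODE; solving with the initial condition $I(0) = \int_{-\infty}^{\infty} 5 e^{- 3 u^{2}}\,du = \frac{5 \sqrt{3} \sqrt{\pi}}{3}$ gives
$$I(b) = \frac{5 \sqrt{3} \sqrt{\pi} e^{- \frac{b^{2}}{12}}}{3}.$$

Setting $b = 5$:
$$I = \frac{5 \sqrt{3} \sqrt{\pi}}{3 e^{\frac{25}{12}}}.$$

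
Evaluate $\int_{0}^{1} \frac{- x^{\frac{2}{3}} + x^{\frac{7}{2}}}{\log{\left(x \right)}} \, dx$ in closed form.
$- \log{\left(\frac{10}{27} \right)}$

Introduce a parameter $a$ in the exponent: let $I(a) = \int_{0}^{1} \frac{x^{\frac{7}{2}} - x^{a}}{\log{\left(x \right)}} \, dx$.

Since $\dfrac{\partial}{\partial a}\,x^{a} = x^{a} \ln x$, the $\ln x$ in the denominator cancels and
$$\frac{dI}{da} = \int_{0}^{1} -1 x^{a} \, dx = -1 \left[\frac{x^{a+1}}{a+1}\right]_0^1 = - \frac{1}{a + 1}.$$

Integrating with respect to $a$ gives $I(a) = - \log{\left(\frac{2 a}{9} + \frac{2}{9} \right)} + C$.

At $a = \frac{7}{2}$ the integrand is identically $0$, so $I(\frac{7}{2}) = 0$. The closed form gives $0$, hence $C = 0$.

Setting $a = \frac{2}{3}$:
$$I = - \log{\left(\frac{10}{27} \right)}.$$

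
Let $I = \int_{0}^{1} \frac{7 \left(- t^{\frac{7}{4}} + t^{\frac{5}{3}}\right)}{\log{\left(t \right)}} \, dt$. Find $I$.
$\log{\left(\frac{34359738368}{42618442977} \right)}$

Consider the one-parameter family: let $I(a) = \int_{0}^{1} \frac{7 \left(- t^{\frac{7}{4}} + t^{a}\right)}{\log{\left(t \right)}} \, dt$.

Since $\dfrac{\partial}{\partial a}\,t^{a} = t^{a} \ln t$, the $\ln t$ in the denominator cancels and
$$\frac{dI}{da} = \int_{0}^{1} 7 t^{a} \, dt = 7 \left[\frac{t^{a+1}}{a+1}\right]_0^1 = \frac{7}{a + 1}.$$

Integrating with respect to $a$ gives $I(a) = \log{\left(\frac{16384 \left(a + 1\right)^{7}}{19487171} \right)} + C$.

At $a = \frac{7}{4}$ the integrand is identically $0$, so $I(\frac{7}{4}) = 0$. The closed form gives $0$, hence $C = 0$.

Setting $a = \frac{5}{3}$:
$$I = \log{\left(\frac{34359738368}{42618442977} \right)}.$$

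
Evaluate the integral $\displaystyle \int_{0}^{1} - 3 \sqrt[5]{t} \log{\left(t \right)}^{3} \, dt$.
$\frac{625}{72}$

Begin with the known integral
$$J(a) = \int_{0}^{1} - 3 t^{a} \, dt = - \frac{3}{a + 1}.$$

Differentiating under the integral sign brings down a factor of $\ln t$:
$$\frac{dJ}{da} = \int_{0}^{1} - 3 t^{a} \log{\left(t \right)} \, dt = \frac{3}{\left(a + 1\right)^{2}}.$$

Repeating $3$ times in total — each differentiation brings down another $\ln t$ — gives
$$\frac{d^{3}J}{da^{3}} = \int_{0}^{1} - 3 t^{a} \log{\left(t \right)}^{3} \, dt = \frac{18}{\left(a + 1\right)^{4}},$$
and the integrand here is exactly the target integrand, so $I = \frac{18}{\left(a + 1\right)^{4}}$.

Setting $a = \frac{1}{5}$:
$$I = \frac{625}{72}.$$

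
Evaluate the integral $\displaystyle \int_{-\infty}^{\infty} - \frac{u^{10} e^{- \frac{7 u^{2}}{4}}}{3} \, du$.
$- \frac{2880 \sqrt{7} \sqrt{\pi}}{16807}$

Start from the elementary integral
$$J(a) = \int_{-\infty}^{\infty} - \frac{e^{- a u^{2}}}{3} \, du = - \frac{\sqrt{\pi}}{3 \sqrt{a}}.$$

Differentiating under the integral sign brings down a factor of $(-u^2)$:
$$\frac{dJ}{da} = \int_{-\infty}^{\infty} \frac{u^{2} e^{- a u^{2}}}{3} \, du = \frac{\sqrt{\pi}}{6 a^{\frac{3}{2}}}.$$

Repeating $5$ times in total — each differentiation brings down another $(-u^2)$ — gives
$$\frac{d^{5}J}{da^{5}} = \int_{-\infty}^{\infty} \frac{u^{10} e^{- a u^{2}}}{3} \, du = \frac{315 \sqrt{\pi}}{32 a^{\frac{11}{2}}},$$
and the integrand here is $(-1)^{5}$ times the target integrand, so $I = (-1)^{5}\,\frac{d^{5}J}{da^{5}} = - \frac{315 \sqrt{\pi}}{32 a^{\frac{11}{2}}}$.

Setting $a = \frac{7}{4}$:
$$I = - \frac{2880 \sqrt{7} \sqrt{\pi}}{16807}.$$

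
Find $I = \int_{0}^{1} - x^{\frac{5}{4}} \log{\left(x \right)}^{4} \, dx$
$- \frac{8192}{19683}$

Begin with the known integral
$$J(a) = \int_{0}^{1} - x^{a} \, dx = - \frac{1}{a + 1}.$$

Differentiating under the integral sign brings down a factor of $\ln x$:
$$\frac{dJ}{da} = \int_{0}^{1} - x^{a} \log{\left(x \right)} \, dx = \frac{1}{\left(a + 1\right)^{2}}.$$

Repeating $4$ times in total — each differentiation brings down another $\ln x$ — gives
$$\frac{d^{4}J}{da^{4}} = \int_{0}^{1} - x^{a} \log{\left(x \right)}^{4} \, dx = - \frac{24}{\left(a + 1\right)^{5}},$$
and the integrand here is exactly the target integrand, so $I = - \frac{24}{\left(a + 1\right)^{5}}$.

Setting $a = \frac{5}{4}$:
$$I = - \frac{8192}{19683}.$$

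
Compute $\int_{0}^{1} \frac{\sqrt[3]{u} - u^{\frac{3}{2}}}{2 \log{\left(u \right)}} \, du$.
$\log{\left(\frac{2 \sqrt{30}}{15} \right)}$

Consider the one-parameter family: let $I(a) = \int_{0}^{1} \frac{- u^{\frac{3}{2}} + u^{a}}{2 \log{\left(u \right)}} \, du$.

Since $\dfrac{\partial}{\partial a}\,u^{a} = u^{a} \ln u$, the $\ln u$ in the denominator cancels and
$$\frac{dI}{da} = \int_{0}^{1} \frac{1}{2} u^{a} \, du = \frac{1}{2} \left[\frac{u^{a+1}}{a+1}\right]_0^1 = \frac{1}{2 \left(a + 1\right)}.$$

Integrating with respect to $a$ gives $I(a) = \log{\left(\frac{\sqrt{10} \sqrt{a + 1}}{5} \right)} + C$.

At $a = \frac{3}{2}$ the integrand is identically $0$, so $I(\frac{3}{2}) = 0$. The closed form gives $0$, hence $C = 0$.

Setting $a = \frac{1}{3}$:
$$I = \log{\left(\frac{2 \sqrt{30}}{15} \right)}.$$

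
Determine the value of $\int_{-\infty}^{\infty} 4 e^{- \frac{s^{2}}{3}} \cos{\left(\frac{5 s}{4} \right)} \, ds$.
$\frac{4 \sqrt{3} \sqrt{\pi}}{e^{\frac{75}{64}}}$

Define $I(b) = \int_{-\infty}^{\infty} 4 e^{- \frac{s^{2}}{3}} \cos{\left(b s \right)} \, ds$.

Differentiating under the integral sign,
$$I'(b) = \int_{-\infty}^{\infty} - 4 s e^{- \frac{s^{2}}{3}} \sin{\left(b s \right)} \, ds.$$

Integrate $\int_{-\infty}^{\infty} s \sin(b s)\, e^{- \frac{s^{2}}{3}}\, ds$ by parts with $u = \sin(b s)$ and $dv = s\, e^{- \frac{s^{2}}{3}}\, ds$, giving $v = - \frac{3 e^{- \frac{s^{2}}{3}}}{2}$. The boundary term vanishes and
$$\int_{-\infty}^{\infty} s \sin(b s)\, e^{- \frac{s^{2}}{3}}\, ds = \frac{3 b}{2} \int_{-\infty}^{\infty} \cos(b s)\, e^{- \frac{s^{2}}{3}}\, ds,$$
so $I'(b) = - \frac{3 b}{2}\, I(b)$.

This is a separable first-order ODE; solving with the initial condition $I(0) = \int_{-\infty}^{\infty} 4 e^{- \frac{s^{2}}{3}}\,ds = 4 \sqrt{3} \sqrt{\pi}$ gives
$$I(b) = 4 \sqrt{3} \sqrt{\pi} e^{- \frac{3 b^{2}}{4}}.$$

Setting $b = \frac{5}{4}$:
$$I = \frac{4 \sqrt{3} \sqrt{\pi}}{e^{\frac{75}{64}}}.$$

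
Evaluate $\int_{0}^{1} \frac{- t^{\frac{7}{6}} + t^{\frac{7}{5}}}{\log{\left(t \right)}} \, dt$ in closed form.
$- \log{\left(65 \right)} + \log{\left(72 \right)}$

Replace the exponent $\frac{7}{6}$ by a parameter $a$: let $I(a) = \int_{0}^{1} \frac{t^{\frac{7}{5}} - t^{a}}{\log{\left(t \right)}} \, dt$.

Since $\dfrac{\partial}{\partial a}\,t^{a} = t^{a} \ln t$, the $\ln t$ in the denominator cancels and
$$\frac{dI}{da} = \int_{0}^{1} -1 t^{a} \, dt = -1 \left[\frac{t^{a+1}}{a+1}\right]_0^1 = - \frac{1}{a + 1}.$$

Integrating with respect to $a$ gives $I(a) = - \log{\left(\frac{5 a}{12} + \frac{5}{12} \right)} + C$.

At $a = \frac{7}{5}$ the integrand is identically $0$, so $I(\frac{7}{5}) = 0$. The closed form gives $0$, hence $C = 0$.

Setting $a = \frac{7}{6}$:
$$I = - \log{\left(65 \right)} + \log{\left(72 \right)}.$$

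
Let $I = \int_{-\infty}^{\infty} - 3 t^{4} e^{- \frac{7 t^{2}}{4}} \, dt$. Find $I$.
$- \frac{72 \sqrt{7} \sqrt{\pi}}{343}$

Begin with the known integral
$$J(a) = \int_{-\infty}^{\infty} - 3 e^{- a t^{2}} \, dt = - \frac{3 \sqrt{\pi}}{\sqrt{a}}.$$

Differentiating under the integral sign brings down a factor of $(-t^2)$:
$$\frac{dJ}{da} = \int_{-\infty}^{\infty} 3 t^{2} e^{- a t^{2}} \, dt = \frac{3 \sqrt{\pi}}{2 a^{\frac{3}{2}}}.$$

Repeating twice in total — each differentiation brings down another $(-t^2)$ — gives
$$\frac{d^{2}J}{da^{2}} = \int_{-\infty}^{\infty} - 3 t^{4} e^{- a t^{2}} \, dt = - \frac{9 \sqrt{\pi}}{4 a^{\frac{5}{2}}},$$
and the integrand here is exactly the target integrand, so $I = - \frac{9 \sqrt{\pi}}{4 a^{\frac{5}{2}}}$.

Setting $a = \frac{7}{4}$:
$$I = - \frac{72 \sqrt{7} \sqrt{\pi}}{343}.$$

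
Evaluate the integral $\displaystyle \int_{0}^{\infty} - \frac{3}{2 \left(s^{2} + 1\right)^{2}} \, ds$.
$- \frac{3 \pi}{8}$

Begin with the known result
$$J(a) = \int_{0}^{\infty} - \frac{3}{2 \left(a^{2} + s^{2}\right)} \, ds = - \frac{3 \pi}{4 a}.$$

Differentiating under the integral sign with respect to $a$,
$$\frac{dJ}{da} = \int_{0}^{\infty} \frac{3 a}{\left(a^{2} + s^{2}\right)^{2}} \, ds = \frac{3 \pi}{4 a^{2}},$$
so $\int_{0}^{\infty} - \frac{3}{2 \left(a^{2} + s^{2}\right)^{2}} \, ds = - \frac{3 \pi}{8 a^{3}}$.

Setting $a = 1$:
$$I = - \frac{3 \pi}{8}.$$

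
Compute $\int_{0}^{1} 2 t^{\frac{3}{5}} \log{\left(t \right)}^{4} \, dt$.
$\frac{9375}{2048}$

Start from the elementary integral
$$J(a) = \int_{0}^{1} 2 t^{a} \, dt = \frac{2}{a + 1}.$$

Differentiating under the integral sign brings down a factor of $\ln t$:
$$\frac{dJ}{da} = \int_{0}^{1} 2 t^{a} \log{\left(t \right)} \, dt = - \frac{2}{\left(a + 1\right)^{2}}.$$

Repeating $4$ times in total — each differentiation brings down another $\ln t$ — gives
$$\frac{d^{4}J}{da^{4}} = \int_{0}^{1} 2 t^{a} \log{\left(t \right)}^{4} \, dt = \frac{48}{\left(a + 1\right)^{5}},$$
and the integrand here is exactly the target integrand, so $I = \frac{48}{\left(a + 1\right)^{5}}$.

Setting $a = \frac{3}{5}$:
$$I = \frac{9375}{2048}.$$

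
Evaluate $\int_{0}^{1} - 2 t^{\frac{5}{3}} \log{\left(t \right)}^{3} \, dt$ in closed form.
$\frac{243}{1024}$

Start from the elementary integral
$$J(a) = \int_{0}^{1} - 2 t^{a} \, dt = - \frac{2}{a + 1}.$$

Differentiating under the integral sign brings down a factor of $\ln t$:
$$\frac{dJ}{da} = \int_{0}^{1} - 2 t^{a} \log{\left(t \right)} \, dt = \frac{2}{\left(a + 1\right)^{2}}.$$

Repeating $3$ times in total — each differentiation brings down another $\ln t$ — gives
$$\frac{d^{3}J}{da^{3}} = \int_{0}^{1} - 2 t^{a} \log{\left(t \right)}^{3} \, dt = \frac{12}{\left(a + 1\right)^{4}},$$
and the integrand here is exactly the target integrand, so $I = \frac{12}{\left(a + 1\right)^{4}}$.

Setting $a = \frac{5}{3}$:
$$I = \frac{243}{1024}.$$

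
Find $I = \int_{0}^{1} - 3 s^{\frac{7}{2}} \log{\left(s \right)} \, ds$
$\frac{4}{27}$

Consider the simpler parametrised integral
$$J(a) = \int_{0}^{1} - 3 s^{a} \, ds = - \frac{3}{a + 1}.$$

Differentiating under the integral sign brings down a factor of $\ln s$:
$$\frac{dJ}{da} = \int_{0}^{1} - 3 s^{a} \log{\left(s \right)} \, ds = \frac{3}{\left(a + 1\right)^{2}}.$$

The integral on the left is $I$, so $I = \frac{3}{\left(a + 1\right)^{2}}$.

Setting $a = \frac{7}{2}$:
$$I = \frac{4}{27}.$$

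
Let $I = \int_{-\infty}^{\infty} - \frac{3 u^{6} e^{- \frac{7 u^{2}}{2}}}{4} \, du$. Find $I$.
$- \frac{45 \sqrt{14} \sqrt{\pi}}{9604}$

Consider the simpler parametrised integral
$$J(a) = \int_{-\infty}^{\infty} - \frac{3 e^{- a u^{2}}}{4} \, du = - \frac{3 \sqrt{\pi}}{4 \sqrt{a}}.$$

Differentiating under the integral sign brings down a factor of $(-u^2)$:
$$\frac{dJ}{da} = \int_{-\infty}^{\infty} \frac{3 u^{2} e^{- a u^{2}}}{4} \, du = \frac{3 \sqrt{\pi}}{8 a^{\frac{3}{2}}}.$$

Repeating $3$ times in total — each differentiation brings down another $(-u^2)$ — gives
$$\frac{d^{3}J}{da^{3}} = \int_{-\infty}^{\infty} \frac{3 u^{6} e^{- a u^{2}}}{4} \, du = \frac{45 \sqrt{\pi}}{32 a^{\frac{7}{2}}},$$
and the integrand here is $(-1)^{3}$ times the target integrand, so $I = (-1)^{3}\,\frac{d^{3}J}{da^{3}} = - \frac{45 \sqrt{\pi}}{32 a^{\frac{7}{2}}}$.

Setting $a = \frac{7}{2}$:
$$I = - \frac{45 \sqrt{14} \sqrt{\pi}}{9604}.$$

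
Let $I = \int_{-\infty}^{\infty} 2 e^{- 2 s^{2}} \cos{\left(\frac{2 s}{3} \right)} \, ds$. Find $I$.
$\frac{\sqrt{2} \sqrt{\pi}}{e^{\frac{1}{18}}}$

Let $b$ denote the cosine frequency and define $I(b) = \int_{-\infty}^{\infty} 2 e^{- 2 s^{2}} \cos{\left(b s \right)} \, ds$.

Differentiating under the integral sign,
$$I'(b) = \int_{-\infty}^{\infty} - 2 s e^{- 2 s^{2}} \sin{\left(b s \right)} \, ds.$$

Integrate $\int_{-\infty}^{\infty} s \sin(b s)\, e^{- 2 s^{2}}\, ds$ by parts with $u = \sin(b s)$ and $dv = s\, e^{- 2 s^{2}}\, ds$, giving $v = - \frac{e^{- 2 s^{2}}}{4}$. The boundary term vanishes and
$$\int_{-\infty}^{\infty} s \sin(b s)\, e^{- 2 s^{2}}\, ds = \frac{b}{4} \int_{-\infty}^{\infty} \cos(b s)\, e^{- 2 s^{2}}\, ds,$$
so $I'(b) = - \frac{b}{4}\, I(b)$.

This is a separable first-order ODE; solving with the initial condition $I(0) = \int_{-\infty}^{\infty} 2 e^{- 2 s^{2}}\,ds = \sqrt{2} \sqrt{\pi}$ gives
$$I(b) = \sqrt{2} \sqrt{\pi} e^{- \frac{b^{2}}{8}}.$$

Setting $b = \frac{2}{3}$:
$$I = \frac{\sqrt{2} \sqrt{\pi}}{e^{\frac{1}{18}}}.$$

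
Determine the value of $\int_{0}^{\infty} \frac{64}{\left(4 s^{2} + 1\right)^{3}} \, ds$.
$6 \pi$

Recall the elementary integral
$$J(a) = \int_{0}^{\infty} \frac{1}{a^{2} + s^{2}} \, ds = \frac{\pi}{2 a}.$$

Differentiating under the integral sign with respect to $a$,
$$\frac{dJ}{da} = \int_{0}^{\infty} - \frac{2 a}{\left(a^{2} + s^{2}\right)^{2}} \, ds = - \frac{\pi}{2 a^{2}},$$
so $\int_{0}^{\infty} \frac{1}{\left(a^{2} + s^{2}\right)^{2}} \, ds = \frac{\pi}{4 a^{3}}$.

Repeating — each differentiation of $1/(s^2+a^2)^j$ produces $-2ja/(s^2+a^2)^{j+1}$ — and dividing through by $-2ja$ at each step yields, after $2$ differentiations in total,
$$\int_{0}^{\infty} \frac{1}{\left(a^{2} + s^{2}\right)^{3}} \, ds = \frac{3 \pi}{16 a^{5}}.$$

Setting $a = \frac{1}{2}$:
$$I = 6 \pi.$$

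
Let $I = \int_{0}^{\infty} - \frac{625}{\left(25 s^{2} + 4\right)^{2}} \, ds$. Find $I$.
$- \frac{125 \pi}{32}$

Begin with the known result
$$J(a) = \int_{0}^{\infty} - \frac{1}{a^{2} + s^{2}} \, ds = - \frac{\pi}{2 a}.$$

Differentiating under the integral sign with respect to $a$,
$$\frac{dJ}{da} = \int_{0}^{\infty} \frac{2 a}{\left(a^{2} + s^{2}\right)^{2}} \, ds = \frac{\pi}{2 a^{2}},$$
so $\int_{0}^{\infty} - \frac{1}{\left(a^{2} + s^{2}\right)^{2}} \, ds = - \frac{\pi}{4 a^{3}}$.

Setting $a = \frac{2}{5}$:
$$I = - \frac{125 \pi}{32}.$$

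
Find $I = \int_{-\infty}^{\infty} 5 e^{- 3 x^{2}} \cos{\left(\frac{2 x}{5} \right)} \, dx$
$\frac{5 \sqrt{3} \sqrt{\pi}}{3 e^{\frac{1}{75}}}$

Treat the cosine frequency as a parameter and define $I(b) = \int_{-\infty}^{\infty} 5 e^{- 3 x^{2}} \cos{\left(b x \right)} \, dx$.

Differentiating under the integral sign,
$$I'(b) = \int_{-\infty}^{\infty} - 5 x e^{- 3 x^{2}} \sin{\left(b x \right)} \, dx.$$

Integrate $\int_{-\infty}^{\infty} x \sin(b x)\, e^{- 3 x^{2}}\, dx$ by parts with $u = \sin(b x)$ and $dv = x\, e^{- 3 x^{2}}\, dx$, giving $v = - \frac{e^{- 3 x^{2}}}{6}$. The boundary term vanishes and
$$\int_{-\infty}^{\infty} x \sin(b x)\, e^{- 3 x^{2}}\, dx = \frac{b}{6} \int_{-\infty}^{\infty} \cos(b x)\, e^{- 3 x^{2}}\, dx,$$
so $I'(b) = - \frac{b}{6}\, I(b)$.

This is a separable first-order ODE; solving with the initial condition $I(0) = \int_{-\infty}^{\infty} 5 e^{- 3 x^{2}}\,dx = \frac{5 \sqrt{3} \sqrt{\pi}}{3}$ gives
$$I(b) = \frac{5 \sqrt{3} \sqrt{\pi} e^{- \frac{b^{2}}{12}}}{3}.$$

Setting $b = \frac{2}{5}$:
$$I = \frac{5 \sqrt{3} \sqrt{\pi}}{3 e^{\frac{1}{75}}}.$$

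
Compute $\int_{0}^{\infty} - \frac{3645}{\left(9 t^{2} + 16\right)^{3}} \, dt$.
$- \frac{3645 \pi}{16384}$

Start from the standard arctangent integral
$$J(a) = \int_{0}^{\infty} - \frac{5}{a^{2} + t^{2}} \, dt = - \frac{5 \pi}{2 a}.$$

Differentiating under the integral sign with respect to $a$,
$$\frac{dJ}{da} = \int_{0}^{\infty} \frac{10 a}{\left(a^{2} + t^{2}\right)^{2}} \, dt = \frac{5 \pi}{2 a^{2}},$$
so $\int_{0}^{\infty} - \frac{5}{\left(a^{2} + t^{2}\right)^{2}} \, dt = - \frac{5 \pi}{4 a^{3}}$.

Repeating — each differentiation of $1/(t^2+a^2)^j$ produces $-2ja/(t^2+a^2)^{j+1}$ — and dividing through by $-2ja$ at each step yields, after $2$ differentiations in total,
$$\int_{0}^{\infty} - \frac{5}{\left(a^{2} + t^{2}\right)^{3}} \, dt = - \frac{15 \pi}{16 a^{5}}.$$

Setting $a = \frac{4}{3}$:
$$I = - \frac{3645 \pi}{16384}.$$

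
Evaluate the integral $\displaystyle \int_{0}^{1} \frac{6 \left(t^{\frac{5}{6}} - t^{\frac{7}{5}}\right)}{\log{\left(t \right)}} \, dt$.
$\log{\left(\frac{27680640625}{139314069504} \right)}$

Introduce a parameter $a$ in the exponent: let $I(a) = \int_{0}^{1} \frac{6 \left(- t^{\frac{7}{5}} + t^{a}\right)}{\log{\left(t \right)}} \, dt$.

Since $\dfrac{\partial}{\partial a}\,t^{a} = t^{a} \ln t$, the $\ln t$ in the denominator cancels and
$$\frac{dI}{da} = \int_{0}^{1} 6 t^{a} \, dt = 6 \left[\frac{t^{a+1}}{a+1}\right]_0^1 = \frac{6}{a + 1}.$$

Integrating with respect to $a$ gives $I(a) = \log{\left(\frac{15625 \left(a + 1\right)^{6}}{2985984} \right)} + C$.

At $a = \frac{7}{5}$ the integrand is identically $0$, so $I(\frac{7}{5}) = 0$. The closed form gives $0$, hence $C = 0$.

Setting $a = \frac{5}{6}$:
$$I = \log{\left(\frac{27680640625}{139314069504} \right)}.$$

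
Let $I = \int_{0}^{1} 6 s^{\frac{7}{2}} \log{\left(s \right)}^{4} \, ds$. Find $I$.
$\frac{512}{6561}$

Begin with the known integral
$$J(a) = \int_{0}^{1} 6 s^{a} \, ds = \frac{6}{a + 1}.$$

Differentiating under the integral sign brings down a factor of $\ln s$:
$$\frac{dJ}{da} = \int_{0}^{1} 6 s^{a} \log{\left(s \right)} \, ds = - \frac{6}{\left(a + 1\right)^{2}}.$$

Repeating $4$ times in total — each differentiation brings down another $\ln s$ — gives
$$\frac{d^{4}J}{da^{4}} = \int_{0}^{1} 6 s^{a} \log{\left(s \right)}^{4} \, ds = \frac{144}{\left(a + 1\right)^{5}},$$
and the integrand here is exactly the target integrand, so $I = \frac{144}{\left(a + 1\right)^{5}}$.

Setting $a = \frac{7}{2}$:
$$I = \frac{512}{6561}.$$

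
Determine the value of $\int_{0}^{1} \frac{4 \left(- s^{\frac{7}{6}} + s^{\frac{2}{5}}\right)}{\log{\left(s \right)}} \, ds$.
$\log{\left(\frac{3111696}{17850625} \right)}$

Replace the exponent $\frac{2}{5}$ by a parameter $a$: let $I(a) = \int_{0}^{1} \frac{4 \left(- s^{\frac{7}{6}} + s^{a}\right)}{\log{\left(s \right)}} \, ds$.

Since $\dfrac{\partial}{\partial a}\,s^{a} = s^{a} \ln s$, the $\ln s$ in the denominator cancels and
$$\frac{dI}{da} = \int_{0}^{1} 4 s^{a} \, ds = 4 \left[\frac{s^{a+1}}{a+1}\right]_0^1 = \frac{4}{a + 1}.$$

Integrating with respect to $a$ gives $I(a) = \log{\left(\frac{1296 \left(a + 1\right)^{4}}{28561} \right)} + C$.

At $a = \frac{7}{6}$ the integrand is identically $0$, so $I(\frac{7}{6}) = 0$. The closed form gives $0$, hence $C = 0$.

Setting $a = \frac{2}{5}$:
$$I = \log{\left(\frac{3111696}{17850625} \right)}.$$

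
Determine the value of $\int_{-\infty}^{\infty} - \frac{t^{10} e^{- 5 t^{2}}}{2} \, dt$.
$- \frac{189 \sqrt{5} \sqrt{\pi}}{200000}$

Consider the simpler parametrised integral
$$J(a) = \int_{-\infty}^{\infty} - \frac{e^{- a t^{2}}}{2} \, dt = - \frac{\sqrt{\pi}}{2 \sqrt{a}}.$$

Differentiating under the integral sign brings down a factor of $(-t^2)$:
$$\frac{dJ}{da} = \int_{-\infty}^{\infty} \frac{t^{2} e^{- a t^{2}}}{2} \, dt = \frac{\sqrt{\pi}}{4 a^{\frac{3}{2}}}.$$

Repeating $5$ times in total — each differentiation brings down another $(-t^2)$ — gives
$$\frac{d^{5}J}{da^{5}} = \int_{-\infty}^{\infty} \frac{t^{10} e^{- a t^{2}}}{2} \, dt = \frac{945 \sqrt{\pi}}{64 a^{\frac{11}{2}}},$$
and the integrand here is $(-1)^{5}$ times the target integrand, so $I = (-1)^{5}\,\frac{d^{5}J}{da^{5}} = - \frac{945 \sqrt{\pi}}{64 a^{\frac{11}{2}}}$.

Setting $a = 5$:
$$I = - \frac{189 \sqrt{5} \sqrt{\pi}}{200000}.$$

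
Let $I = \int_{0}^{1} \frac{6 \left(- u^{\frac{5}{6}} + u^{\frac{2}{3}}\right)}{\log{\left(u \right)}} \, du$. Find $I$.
$\log{\left(\frac{1000000}{1771561} \right)}$

Introduce a parameter $a$ in the exponent: let $I(a) = \int_{0}^{1} \frac{6 \left(- u^{\frac{5}{6}} + u^{a}\right)}{\log{\left(u \right)}} \, du$.

Since $\dfrac{\partial}{\partial a}\,u^{a} = u^{a} \ln u$, the $\ln u$ in the denominator cancels and
$$\frac{dI}{da} = \int_{0}^{1} 6 u^{a} \, du = 6 \left[\frac{u^{a+1}}{a+1}\right]_0^1 = \frac{6}{a + 1}.$$

Integrating with respect to $a$ gives $I(a) = \log{\left(\frac{46656 \left(a + 1\right)^{6}}{1771561} \right)} + C$.

At $a = \frac{5}{6}$ the integrand is identically $0$, so $I(\frac{5}{6}) = 0$. The closed form gives $0$, hence $C = 0$.

Setting $a = \frac{2}{3}$:
$$I = \log{\left(\frac{1000000}{1771561} \right)}.$$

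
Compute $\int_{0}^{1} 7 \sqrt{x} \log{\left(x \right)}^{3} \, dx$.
$- \frac{224}{27}$

Consider the simpler parametrised integral
$$J(a) = \int_{0}^{1} 7 x^{a} \, dx = \frac{7}{a + 1}.$$

Differentiating under the integral sign brings down a factor of $\ln x$:
$$\frac{dJ}{da} = \int_{0}^{1} 7 x^{a} \log{\left(x \right)} \, dx = - \frac{7}{\left(a + 1\right)^{2}}.$$

Repeating $3$ times in total — each differentiation brings down another $\ln x$ — gives
$$\frac{d^{3}J}{da^{3}} = \int_{0}^{1} 7 x^{a} \log{\left(x \right)}^{3} \, dx = - \frac{42}{\left(a + 1\right)^{4}},$$
and the integrand here is exactly the target integrand, so $I = - \frac{42}{\left(a + 1\right)^{4}}$.

Setting $a = \frac{1}{2}$:
$$I = - \frac{224}{27}.$$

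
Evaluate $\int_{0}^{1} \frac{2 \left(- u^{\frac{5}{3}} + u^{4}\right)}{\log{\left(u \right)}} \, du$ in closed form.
$\log{\left(\frac{225}{64} \right)}$

Consider the one-parameter family: let $I(a) = \int_{0}^{1} \frac{2 \left(- u^{\frac{5}{3}} + u^{a}\right)}{\log{\left(u \right)}} \, du$.

Since $\dfrac{\partial}{\partial a}\,u^{a} = u^{a} \ln u$, the $\ln u$ in the denominator cancels and
$$\frac{dI}{da} = \int_{0}^{1} 2 u^{a} \, du = 2 \left[\frac{u^{a+1}}{a+1}\right]_0^1 = \frac{2}{a + 1}.$$

Integrating with respect to $a$ gives $I(a) = \log{\left(\frac{9 \left(a + 1\right)^{2}}{64} \right)} + C$.

At $a = \frac{5}{3}$ the integrand is identically $0$, so $I(\frac{5}{3}) = 0$. The closed form gives $0$, hence $C = 0$.

Setting $a = 4$:
$$I = \log{\left(\frac{225}{64} \right)}.$$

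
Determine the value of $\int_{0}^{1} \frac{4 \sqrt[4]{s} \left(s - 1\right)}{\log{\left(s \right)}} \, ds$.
$- \log{\left(\frac{625}{6561} \right)}$

Consider the one-parameter family: let $I(a) = \int_{0}^{1} \frac{4 \left(s^{\frac{5}{4}} - s^{a}\right)}{\log{\left(s \right)}} \, ds$.

Since $\dfrac{\partial}{\partial a}\,s^{a} = s^{a} \ln s$, the $\ln s$ in the denominator cancels and
$$\frac{dI}{da} = \int_{0}^{1} -4 s^{a} \, ds = -4 \left[\frac{s^{a+1}}{a+1}\right]_0^1 = - \frac{4}{a + 1}.$$

Integrating with respect to $a$ gives $I(a) = - \log{\left(\frac{256 \left(a + 1\right)^{4}}{6561} \right)} + C$.

At $a = \frac{5}{4}$ the integrand is identically $0$, so $I(\frac{5}{4}) = 0$. The closed form gives $0$, hence $C = 0$.

Setting $a = \frac{1}{4}$:
$$I = - \log{\left(\frac{625}{6561} \right)}.$$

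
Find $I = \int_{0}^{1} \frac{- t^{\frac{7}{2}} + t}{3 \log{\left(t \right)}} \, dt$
$- \frac{2 \log{\left(3 \right)}}{3} + \frac{2 \log{\left(2 \right)}}{3}$

Replace the exponent $\frac{7}{2}$ by a parameter $a$: let $I(a) = \int_{0}^{1} \frac{t - t^{a}}{3 \log{\left(t \right)}} \, dt$.

Since $\dfrac{\partial}{\partial a}\,t^{a} = t^{a} \ln t$, the $\ln t$ in the denominator cancels and
$$\frac{dI}{da} = \int_{0}^{1} - \frac{1}{3} t^{a} \, dt = - \frac{1}{3} \left[\frac{t^{a+1}}{a+1}\right]_0^1 = - \frac{1}{3 a + 3}.$$

Integrating with respect to $a$ gives $I(a) = - \frac{\log{\left(a + 1 \right)}}{3} + \frac{\log{\left(2 \right)}}{3} + C$.

At $a = 1$ the integrand is identically $0$, so $I(1) = 0$. The closed form gives $0$, hence $C = 0$.

Setting $a = \frac{7}{2}$:
$$I = - \frac{2 \log{\left(3 \right)}}{3} + \frac{2 \log{\left(2 \right)}}{3}.$$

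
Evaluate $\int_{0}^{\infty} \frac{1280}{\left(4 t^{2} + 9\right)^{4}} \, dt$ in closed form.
$\frac{100 \pi}{2187}$

Start from the standard arctangent integral
$$J(a) = \int_{0}^{\infty} \frac{5}{a^{2} + t^{2}} \, dt = \frac{5 \pi}{2 a}.$$

Differentiating under the integral sign with respect to $a$,
$$\frac{dJ}{da} = \int_{0}^{\infty} - \frac{10 a}{\left(a^{2} + t^{2}\right)^{2}} \, dt = - \frac{5 \pi}{2 a^{2}},$$
so $\int_{0}^{\infty} \frac{5}{\left(a^{2} + t^{2}\right)^{2}} \, dt = \frac{5 \pi}{4 a^{3}}$.

Repeating — each differentiation of $1/(t^2+a^2)^j$ produces $-2ja/(t^2+a^2)^{j+1}$ — and dividing through by $-2ja$ at each step yields, after $3$ differentiations in total,
$$\int_{0}^{\infty} \frac{5}{\left(a^{2} + t^{2}\right)^{4}} \, dt = \frac{25 \pi}{32 a^{7}}.$$

Setting $a = \frac{3}{2}$:
$$I = \frac{100 \pi}{2187}.$$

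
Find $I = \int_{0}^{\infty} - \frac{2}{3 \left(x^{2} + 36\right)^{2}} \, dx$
$- \frac{\pi}{1296}$

Recall the elementary integral
$$J(a) = \int_{0}^{\infty} - \frac{2}{3 \left(a^{2} + x^{2}\right)} \, dx = - \frac{\pi}{3 a}.$$

Differentiating under the integral sign with respect to $a$,
$$\frac{dJ}{da} = \int_{0}^{\infty} \frac{4 a}{3 \left(a^{2} + x^{2}\right)^{2}} \, dx = \frac{\pi}{3 a^{2}},$$
so $\int_{0}^{\infty} - \frac{2}{3 \left(a^{2} + x^{2}\right)^{2}} \, dx = - \frac{\pi}{6 a^{3}}$.

Setting $a = 6$:
$$I = - \frac{\pi}{1296}.$$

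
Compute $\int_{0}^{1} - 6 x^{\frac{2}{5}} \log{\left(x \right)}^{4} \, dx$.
$- \frac{450000}{16807}$

Start from the elementary integral
$$J(a) = \int_{0}^{1} - 6 x^{a} \, dx = - \frac{6}{a + 1}.$$

Differentiating under the integral sign brings down a factor of $\ln x$:
$$\frac{dJ}{da} = \int_{0}^{1} - 6 x^{a} \log{\left(x \right)} \, dx = \frac{6}{\left(a + 1\right)^{2}}.$$

Repeating $4$ times in total — each differentiation brings down another $\ln x$ — gives
$$\frac{d^{4}J}{da^{4}} = \int_{0}^{1} - 6 x^{a} \log{\left(x \right)}^{4} \, dx = - \frac{144}{\left(a + 1\right)^{5}},$$
and the integrand here is exactly the target integrand, so $I = - \frac{144}{\left(a + 1\right)^{5}}$.

Setting $a = \frac{2}{5}$:
$$I = - \frac{450000}{16807}.$$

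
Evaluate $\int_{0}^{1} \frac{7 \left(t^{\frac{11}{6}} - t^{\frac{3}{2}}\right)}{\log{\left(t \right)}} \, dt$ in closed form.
$- \log{\left(\frac{170859375}{410338673} \right)}$

Introduce a parameter $a$ in the exponent: let $I(a) = \int_{0}^{1} \frac{7 \left(t^{\frac{11}{6}} - t^{a}\right)}{\log{\left(t \right)}} \, dt$.

Since $\dfrac{\partial}{\partial a}\,t^{a} = t^{a} \ln t$, the $\ln t$ in the denominator cancels and
$$\frac{dI}{da} = \int_{0}^{1} -7 t^{a} \, dt = -7 \left[\frac{t^{a+1}}{a+1}\right]_0^1 = - \frac{7}{a + 1}.$$

Integrating with respect to $a$ gives $I(a) = - \log{\left(\frac{279936 \left(a + 1\right)^{7}}{410338673} \right)} + C$.

At $a = \frac{11}{6}$ the integrand is identically $0$, so $I(\frac{11}{6}) = 0$. The closed form gives $0$, hence $C = 0$.

Setting $a = \frac{3}{2}$:
$$I = - \log{\left(\frac{170859375}{410338673} \right)}.$$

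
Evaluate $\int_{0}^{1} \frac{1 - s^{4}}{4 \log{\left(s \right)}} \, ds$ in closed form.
$- \frac{\log{\left(5 \right)}}{4}$

Consider the one-parameter family: let $I(a) = \int_{0}^{1} \frac{1 - s^{a}}{4 \log{\left(s \right)}} \, ds$.

Since $\dfrac{\partial}{\partial a}\,s^{a} = s^{a} \ln s$, the $\ln s$ in the denominator cancels and
$$\frac{dI}{da} = \int_{0}^{1} - \frac{1}{4} s^{a} \, ds = - \frac{1}{4} \left[\frac{s^{a+1}}{a+1}\right]_0^1 = - \frac{1}{4 a + 4}.$$

Integrating with respect to $a$ gives $I(a) = - \frac{\log{\left(a + 1 \right)}}{4} + C$.

At $a = 0$ the integrand is identically $0$, so $I(0) = 0$. The closed form gives $0$, hence $C = 0$.

Setting $a = 4$:
$$I = - \frac{\log{\left(5 \right)}}{4}.$$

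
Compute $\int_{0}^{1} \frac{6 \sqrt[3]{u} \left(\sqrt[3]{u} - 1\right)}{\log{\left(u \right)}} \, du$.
$- \log{\left(\frac{4096}{15625} \right)}$

Consider the one-parameter family: let $I(a) = \int_{0}^{1} \frac{6 \left(u^{\frac{2}{3}} - u^{a}\right)}{\log{\left(u \right)}} \, du$.

Since $\dfrac{\partial}{\partial a}\,u^{a} = u^{a} \ln u$, the $\ln u$ in the denominator cancels and
$$\frac{dI}{da} = \int_{0}^{1} -6 u^{a} \, du = -6 \left[\frac{u^{a+1}}{a+1}\right]_0^1 = - \frac{6}{a + 1}.$$

Integrating with respect to $a$ gives $I(a) = - \log{\left(\frac{729 \left(a + 1\right)^{6}}{15625} \right)} + C$.

At $a = \frac{2}{3}$ the integrand is identically $0$, so $I(\frac{2}{3}) = 0$. The closed form gives $0$, hence $C = 0$.

Setting $a = \frac{1}{3}$:
$$I = - \log{\left(\frac{4096}{15625} \right)}.$$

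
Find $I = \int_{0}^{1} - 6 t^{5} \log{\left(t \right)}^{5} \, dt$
$\frac{5}{324}$

Begin with the known integral
$$J(a) = \int_{0}^{1} - 6 t^{a} \, dt = - \frac{6}{a + 1}.$$

Differentiating under the integral sign brings down a factor of $\ln t$:
$$\frac{dJ}{da} = \int_{0}^{1} - 6 t^{a} \log{\left(t \right)} \, dt = \frac{6}{\left(a + 1\right)^{2}}.$$

Repeating $5$ times in total — each differentiation brings down another $\ln t$ — gives
$$\frac{d^{5}J}{da^{5}} = \int_{0}^{1} - 6 t^{a} \log{\left(t \right)}^{5} \, dt = \frac{720}{\left(a + 1\right)^{6}},$$
and the integrand here is exactly the target integrand, so $I = \frac{720}{\left(a + 1\right)^{6}}$.

Setting $a = 5$:
$$I = \frac{5}{324}.$$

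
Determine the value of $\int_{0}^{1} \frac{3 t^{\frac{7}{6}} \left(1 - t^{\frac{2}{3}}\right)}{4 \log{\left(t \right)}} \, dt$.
$- \frac{3 \log{\left(17 \right)}}{4} + \frac{3 \log{\left(13 \right)}}{4}$

Consider the one-parameter family: let $I(a) = \int_{0}^{1} \frac{3 \left(- t^{\frac{11}{6}} + t^{a}\right)}{4 \log{\left(t \right)}} \, dt$.

Since $\dfrac{\partial}{\partial a}\,t^{a} = t^{a} \ln t$, the $\ln t$ in the denominator cancels and
$$\frac{dI}{da} = \int_{0}^{1} \frac{3}{4} t^{a} \, dt = \frac{3}{4} \left[\frac{t^{a+1}}{a+1}\right]_0^1 = \frac{3}{4 \left(a + 1\right)}.$$

Integrating with respect to $a$ gives $I(a) = \log{\left(\frac{\sqrt[4]{17} \cdot 6^{\frac{3}{4}} \left(a + 1\right)^{\frac{3}{4}}}{17} \right)} + C$.

At $a = \frac{11}{6}$ the integrand is identically $0$, so $I(\frac{11}{6}) = 0$. The closed form gives $0$, hence $C = 0$.

Setting $a = \frac{7}{6}$:
$$I = - \frac{3 \log{\left(17 \right)}}{4} + \frac{3 \log{\left(13 \right)}}{4}.$$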